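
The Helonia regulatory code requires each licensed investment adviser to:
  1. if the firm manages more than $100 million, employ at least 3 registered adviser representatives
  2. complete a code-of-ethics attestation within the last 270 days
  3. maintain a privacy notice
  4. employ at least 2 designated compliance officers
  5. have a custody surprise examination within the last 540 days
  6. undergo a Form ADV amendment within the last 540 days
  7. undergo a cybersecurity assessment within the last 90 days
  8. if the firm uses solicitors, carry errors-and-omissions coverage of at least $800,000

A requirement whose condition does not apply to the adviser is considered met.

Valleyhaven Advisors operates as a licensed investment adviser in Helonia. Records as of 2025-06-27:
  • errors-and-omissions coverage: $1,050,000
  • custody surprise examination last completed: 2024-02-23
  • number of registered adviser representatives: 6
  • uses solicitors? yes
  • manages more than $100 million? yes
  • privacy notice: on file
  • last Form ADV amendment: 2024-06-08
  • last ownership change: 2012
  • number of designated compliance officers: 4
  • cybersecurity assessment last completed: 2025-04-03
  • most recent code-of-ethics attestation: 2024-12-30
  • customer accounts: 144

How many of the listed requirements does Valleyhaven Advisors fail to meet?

0

1. condition 'manages more than $100 million' holds; registered adviser representatives 6 ≥ 3 → met
2. code-of-ethics attestation 179 days ago vs limit 270 → met
3. privacy notice present → met
4. designated compliance officers 4 ≥ 2 → met
5. custody surprise examination 490 days ago vs limit 540 → met
6. Form ADV amendment 384 days ago vs limit 540 → met
7. cybersecurity assessment 85 days ago vs limit 90 → met
8. condition 'uses solicitors' holds; errors-and-omissions coverage $1,050,000 ≥ $800,000 → met
Not met: 0 of 8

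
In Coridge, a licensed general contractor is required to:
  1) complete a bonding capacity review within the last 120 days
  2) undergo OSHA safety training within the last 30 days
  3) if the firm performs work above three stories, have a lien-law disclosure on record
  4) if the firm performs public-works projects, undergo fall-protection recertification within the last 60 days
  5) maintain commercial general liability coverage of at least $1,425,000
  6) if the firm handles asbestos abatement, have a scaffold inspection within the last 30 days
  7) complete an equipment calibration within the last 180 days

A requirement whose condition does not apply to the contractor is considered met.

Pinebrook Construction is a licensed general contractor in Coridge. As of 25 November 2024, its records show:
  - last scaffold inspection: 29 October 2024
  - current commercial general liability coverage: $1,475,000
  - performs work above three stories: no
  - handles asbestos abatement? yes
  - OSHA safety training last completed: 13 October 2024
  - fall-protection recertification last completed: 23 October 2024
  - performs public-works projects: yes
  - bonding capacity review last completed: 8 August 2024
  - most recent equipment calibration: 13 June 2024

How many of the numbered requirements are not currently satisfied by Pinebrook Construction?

1. bonding capacity review 109 days ago vs limit 120 → met
2. OSHA safety training 43 days ago vs limit 30 → not met
3. condition 'performs work above three stories' does not hold → requirement n/a → met
4. condition 'performs public-works projects' holds; fall-protection recertification 33 days ago vs limit 60 → met
5. commercial general liability coverage $1,475,000 ≥ $1,425,000 → met
6. condition 'handles asbestos abatement' holds; scaffold inspection 27 days ago vs limit 30 → met
7. equipment calibration 165 days ago vs limit 180 → met
Not met: 1 of 7

1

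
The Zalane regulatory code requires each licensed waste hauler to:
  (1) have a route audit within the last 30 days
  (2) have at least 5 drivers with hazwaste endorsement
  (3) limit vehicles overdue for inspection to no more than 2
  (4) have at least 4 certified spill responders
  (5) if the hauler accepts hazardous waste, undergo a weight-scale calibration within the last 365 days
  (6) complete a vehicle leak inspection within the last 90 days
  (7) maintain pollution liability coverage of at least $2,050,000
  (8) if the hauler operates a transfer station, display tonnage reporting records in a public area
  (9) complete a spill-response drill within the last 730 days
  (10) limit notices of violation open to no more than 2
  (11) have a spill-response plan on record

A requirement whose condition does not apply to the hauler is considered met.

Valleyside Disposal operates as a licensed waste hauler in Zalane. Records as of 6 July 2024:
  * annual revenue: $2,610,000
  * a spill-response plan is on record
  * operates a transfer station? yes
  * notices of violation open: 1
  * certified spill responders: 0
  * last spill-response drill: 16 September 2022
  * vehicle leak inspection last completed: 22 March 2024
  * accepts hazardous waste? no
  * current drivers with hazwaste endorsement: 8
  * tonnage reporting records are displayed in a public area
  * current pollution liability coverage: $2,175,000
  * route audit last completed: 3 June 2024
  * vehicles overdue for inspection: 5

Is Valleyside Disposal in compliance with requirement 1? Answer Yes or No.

1. route audit 33 days ago vs limit 30 → not met

No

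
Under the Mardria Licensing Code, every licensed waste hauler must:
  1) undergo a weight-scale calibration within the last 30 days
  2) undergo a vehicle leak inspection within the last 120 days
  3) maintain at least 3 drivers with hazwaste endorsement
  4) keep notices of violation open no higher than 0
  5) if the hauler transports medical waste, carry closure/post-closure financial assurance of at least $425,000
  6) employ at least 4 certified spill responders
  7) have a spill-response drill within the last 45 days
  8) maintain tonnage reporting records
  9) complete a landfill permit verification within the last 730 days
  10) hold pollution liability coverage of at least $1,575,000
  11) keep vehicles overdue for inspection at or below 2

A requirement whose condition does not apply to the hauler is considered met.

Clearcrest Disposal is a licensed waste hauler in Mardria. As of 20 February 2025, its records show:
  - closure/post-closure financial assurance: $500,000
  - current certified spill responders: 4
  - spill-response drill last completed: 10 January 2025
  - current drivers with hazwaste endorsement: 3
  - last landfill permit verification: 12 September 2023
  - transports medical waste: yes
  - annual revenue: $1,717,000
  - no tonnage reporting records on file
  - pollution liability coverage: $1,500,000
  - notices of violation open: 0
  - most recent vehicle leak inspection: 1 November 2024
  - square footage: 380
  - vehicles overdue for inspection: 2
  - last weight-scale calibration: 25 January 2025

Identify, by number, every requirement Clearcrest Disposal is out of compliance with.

8, 10

1. weight-scale calibration 26 days ago vs limit 30 → met
2. vehicle leak inspection 111 days ago vs limit 120 → met
3. drivers with hazwaste endorsement 3 ≥ 3 → met
4. notices of violation open 0 ≤ 0 → met
5. condition 'transports medical waste' holds; closure/post-closure financial assurance $500,000 ≥ $425,000 → met
6. certified spill responders 4 ≥ 4 → met
7. spill-response drill 41 days ago vs limit 45 → met
8. tonnage reporting records absent → not met
9. landfill permit verification 527 days ago vs limit 730 → met
10. pollution liability coverage $1,500,000 < $1,575,000 → not met
11. vehicles overdue for inspection 2 ≤ 2 → met
Not met: 8, 10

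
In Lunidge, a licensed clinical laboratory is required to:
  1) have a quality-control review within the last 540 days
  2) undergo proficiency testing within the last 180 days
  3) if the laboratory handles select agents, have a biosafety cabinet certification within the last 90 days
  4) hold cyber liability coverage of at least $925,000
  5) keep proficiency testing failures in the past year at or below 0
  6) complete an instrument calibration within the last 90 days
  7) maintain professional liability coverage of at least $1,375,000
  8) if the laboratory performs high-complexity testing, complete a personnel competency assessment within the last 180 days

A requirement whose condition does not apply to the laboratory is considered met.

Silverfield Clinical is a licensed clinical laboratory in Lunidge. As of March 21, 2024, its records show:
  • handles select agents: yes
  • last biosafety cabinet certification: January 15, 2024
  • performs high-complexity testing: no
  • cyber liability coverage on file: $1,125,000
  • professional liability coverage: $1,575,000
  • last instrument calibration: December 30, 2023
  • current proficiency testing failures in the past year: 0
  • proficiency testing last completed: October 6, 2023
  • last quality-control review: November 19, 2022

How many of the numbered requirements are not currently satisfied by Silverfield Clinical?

0

1. quality-control review 488 days ago vs limit 540 → met
2. proficiency testing 167 days ago vs limit 180 → met
3. condition 'handles select agents' holds; biosafety cabinet certification 66 days ago vs limit 90 → met
4. cyber liability coverage $1,125,000 ≥ $925,000 → met
5. proficiency testing failures in the past year 0 ≤ 0 → met
6. instrument calibration 82 days ago vs limit 90 → met
7. professional liability coverage $1,575,000 ≥ $1,375,000 → met
8. condition 'performs high-complexity testing' does not hold → requirement n/a → met
Not met: 0 of 8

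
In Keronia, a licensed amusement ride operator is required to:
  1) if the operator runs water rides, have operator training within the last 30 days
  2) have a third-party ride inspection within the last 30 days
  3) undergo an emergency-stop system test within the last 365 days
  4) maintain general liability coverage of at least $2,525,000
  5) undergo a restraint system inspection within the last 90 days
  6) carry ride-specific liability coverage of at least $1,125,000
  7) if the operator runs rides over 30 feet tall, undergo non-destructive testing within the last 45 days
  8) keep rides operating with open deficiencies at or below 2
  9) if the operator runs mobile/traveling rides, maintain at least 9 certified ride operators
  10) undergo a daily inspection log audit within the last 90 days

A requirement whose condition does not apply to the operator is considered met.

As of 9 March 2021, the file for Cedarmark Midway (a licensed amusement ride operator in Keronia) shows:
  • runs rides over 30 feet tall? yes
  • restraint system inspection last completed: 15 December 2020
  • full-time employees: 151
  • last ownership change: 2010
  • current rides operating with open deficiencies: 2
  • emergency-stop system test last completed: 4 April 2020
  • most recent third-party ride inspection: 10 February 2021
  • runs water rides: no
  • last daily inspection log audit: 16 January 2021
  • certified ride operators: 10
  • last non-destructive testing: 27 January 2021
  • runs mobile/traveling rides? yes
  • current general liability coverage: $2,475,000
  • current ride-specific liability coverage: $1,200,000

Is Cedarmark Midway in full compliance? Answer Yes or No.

No

1. condition 'runs water rides' does not hold → requirement n/a → met
2. third-party ride inspection 27 days ago vs limit 30 → met
3. emergency-stop system test 339 days ago vs limit 365 → met
4. general liability coverage $2,475,000 < $2,525,000 → not met
5. restraint system inspection 84 days ago vs limit 90 → met
6. ride-specific liability coverage $1,200,000 ≥ $1,125,000 → met
7. condition 'runs rides over 30 feet tall' holds; non-destructive testing 41 days ago vs limit 45 → met
8. rides operating with open deficiencies 2 ≤ 2 → met
9. condition 'runs mobile/traveling rides' holds; certified ride operators 10 ≥ 9 → met
10. daily inspection log audit 52 days ago vs limit 90 → met
Not met: 4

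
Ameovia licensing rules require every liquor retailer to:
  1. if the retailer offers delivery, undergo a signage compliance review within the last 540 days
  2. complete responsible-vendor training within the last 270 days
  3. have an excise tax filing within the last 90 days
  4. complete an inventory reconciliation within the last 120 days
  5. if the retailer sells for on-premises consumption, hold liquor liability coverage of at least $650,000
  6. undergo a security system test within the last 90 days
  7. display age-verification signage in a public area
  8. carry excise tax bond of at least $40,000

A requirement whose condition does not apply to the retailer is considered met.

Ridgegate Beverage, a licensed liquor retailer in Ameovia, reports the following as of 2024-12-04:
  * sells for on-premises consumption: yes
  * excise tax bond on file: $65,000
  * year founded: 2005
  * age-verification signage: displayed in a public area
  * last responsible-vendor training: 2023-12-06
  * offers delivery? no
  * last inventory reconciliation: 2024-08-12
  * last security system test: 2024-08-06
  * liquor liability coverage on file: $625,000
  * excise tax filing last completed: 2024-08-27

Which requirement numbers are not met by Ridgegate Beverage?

1. condition 'offers delivery' does not hold → requirement n/a → met
2. responsible-vendor training 364 days ago vs limit 270 → not met
3. excise tax filing 99 days ago vs limit 90 → not met
4. inventory reconciliation 114 days ago vs limit 120 → met
5. condition 'sells for on-premises consumption' holds; liquor liability coverage $625,000 < $650,000 → not met
6. security system test 120 days ago vs limit 90 → not met
7. age-verification signage present → met
8. excise tax bond $65,000 ≥ $40,000 → met
Not met: 2, 3, 5, 6

2, 3, 5, 6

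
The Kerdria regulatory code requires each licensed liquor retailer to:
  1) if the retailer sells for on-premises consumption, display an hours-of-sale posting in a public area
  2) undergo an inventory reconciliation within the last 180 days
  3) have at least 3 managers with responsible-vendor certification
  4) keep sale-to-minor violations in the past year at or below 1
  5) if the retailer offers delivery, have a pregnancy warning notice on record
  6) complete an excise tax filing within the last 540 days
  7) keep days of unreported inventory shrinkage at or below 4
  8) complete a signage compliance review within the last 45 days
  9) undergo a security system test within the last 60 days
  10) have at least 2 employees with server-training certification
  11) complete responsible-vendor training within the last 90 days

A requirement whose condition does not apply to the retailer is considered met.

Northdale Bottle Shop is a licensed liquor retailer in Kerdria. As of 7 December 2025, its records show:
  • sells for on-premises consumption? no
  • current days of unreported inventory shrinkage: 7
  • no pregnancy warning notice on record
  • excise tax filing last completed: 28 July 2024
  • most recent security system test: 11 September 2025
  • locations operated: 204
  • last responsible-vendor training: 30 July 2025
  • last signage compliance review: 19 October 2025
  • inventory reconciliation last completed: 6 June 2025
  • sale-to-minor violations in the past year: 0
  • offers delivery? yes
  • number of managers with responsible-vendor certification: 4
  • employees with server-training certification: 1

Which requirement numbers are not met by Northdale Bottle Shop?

2, 5, 7, 8, 9, 10, 11

1. condition 'sells for on-premises consumption' does not hold → requirement n/a → met
2. inventory reconciliation 184 days ago vs limit 180 → not met
3. managers with responsible-vendor certification 4 ≥ 3 → met
4. sale-to-minor violations in the past year 0 ≤ 1 → met
5. condition 'offers delivery' holds; pregnancy warning notice absent → not met
6. excise tax filing 497 days ago vs limit 540 → met
7. days of unreported inventory shrinkage 7 > 4 → not met
8. signage compliance review 49 days ago vs limit 45 → not met
9. security system test 87 days ago vs limit 60 → not met
10. employees with server-training certification 1 < 2 → not met
11. responsible-vendor training 130 days ago vs limit 90 → not met
Not met: 2, 5, 7, 8, 9, 10, 11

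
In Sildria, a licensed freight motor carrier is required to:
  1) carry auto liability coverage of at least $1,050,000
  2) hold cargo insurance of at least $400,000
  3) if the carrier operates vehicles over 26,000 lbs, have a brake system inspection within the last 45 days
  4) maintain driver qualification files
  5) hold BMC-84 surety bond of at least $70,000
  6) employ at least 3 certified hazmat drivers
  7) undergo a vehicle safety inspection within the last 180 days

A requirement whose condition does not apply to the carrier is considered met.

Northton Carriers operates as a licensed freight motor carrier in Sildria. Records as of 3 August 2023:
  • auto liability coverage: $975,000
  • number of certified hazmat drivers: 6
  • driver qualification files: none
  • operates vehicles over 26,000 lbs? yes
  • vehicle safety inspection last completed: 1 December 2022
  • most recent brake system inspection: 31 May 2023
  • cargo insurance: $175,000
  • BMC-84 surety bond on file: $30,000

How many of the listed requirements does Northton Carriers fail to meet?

6

1. auto liability coverage $975,000 < $1,050,000 → not met
2. cargo insurance $175,000 < $400,000 → not met
3. condition 'operates vehicles over 26,000 lbs' holds; brake system inspection 64 days ago vs limit 45 → not met
4. driver qualification files absent → not met
5. BMC-84 surety bond $30,000 < $70,000 → not met
6. certified hazmat drivers 6 ≥ 3 → met
7. vehicle safety inspection 245 days ago vs limit 180 → not met
Not met: 6 of 7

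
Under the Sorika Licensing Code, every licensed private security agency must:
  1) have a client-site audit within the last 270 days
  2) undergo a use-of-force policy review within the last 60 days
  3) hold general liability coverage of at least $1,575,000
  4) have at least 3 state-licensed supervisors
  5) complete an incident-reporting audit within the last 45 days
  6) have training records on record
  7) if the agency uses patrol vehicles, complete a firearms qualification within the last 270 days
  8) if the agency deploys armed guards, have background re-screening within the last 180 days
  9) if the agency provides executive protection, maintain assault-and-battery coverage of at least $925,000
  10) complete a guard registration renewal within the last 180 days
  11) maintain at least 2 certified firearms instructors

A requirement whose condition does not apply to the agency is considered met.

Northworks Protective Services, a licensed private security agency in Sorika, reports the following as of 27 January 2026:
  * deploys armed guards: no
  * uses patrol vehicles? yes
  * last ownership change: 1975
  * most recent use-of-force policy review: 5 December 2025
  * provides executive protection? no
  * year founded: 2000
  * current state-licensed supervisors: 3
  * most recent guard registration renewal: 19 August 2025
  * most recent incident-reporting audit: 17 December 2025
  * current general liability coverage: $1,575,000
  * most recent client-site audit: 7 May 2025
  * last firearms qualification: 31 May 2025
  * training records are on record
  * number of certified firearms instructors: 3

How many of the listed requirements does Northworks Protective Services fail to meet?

1. client-site audit 265 days ago vs limit 270 → met
2. use-of-force policy review 53 days ago vs limit 60 → met
3. general liability coverage $1,575,000 ≥ $1,575,000 → met
4. state-licensed supervisors 3 ≥ 3 → met
5. incident-reporting audit 41 days ago vs limit 45 → met
6. training records present → met
7. condition 'uses patrol vehicles' holds; firearms qualification 241 days ago vs limit 270 → met
8. condition 'deploys armed guards' does not hold → requirement n/a → met
9. condition 'provides executive protection' does not hold → requirement n/a → met
10. guard registration renewal 161 days ago vs limit 180 → met
11. certified firearms instructors 3 ≥ 2 → met
Not met: 0 of 11

0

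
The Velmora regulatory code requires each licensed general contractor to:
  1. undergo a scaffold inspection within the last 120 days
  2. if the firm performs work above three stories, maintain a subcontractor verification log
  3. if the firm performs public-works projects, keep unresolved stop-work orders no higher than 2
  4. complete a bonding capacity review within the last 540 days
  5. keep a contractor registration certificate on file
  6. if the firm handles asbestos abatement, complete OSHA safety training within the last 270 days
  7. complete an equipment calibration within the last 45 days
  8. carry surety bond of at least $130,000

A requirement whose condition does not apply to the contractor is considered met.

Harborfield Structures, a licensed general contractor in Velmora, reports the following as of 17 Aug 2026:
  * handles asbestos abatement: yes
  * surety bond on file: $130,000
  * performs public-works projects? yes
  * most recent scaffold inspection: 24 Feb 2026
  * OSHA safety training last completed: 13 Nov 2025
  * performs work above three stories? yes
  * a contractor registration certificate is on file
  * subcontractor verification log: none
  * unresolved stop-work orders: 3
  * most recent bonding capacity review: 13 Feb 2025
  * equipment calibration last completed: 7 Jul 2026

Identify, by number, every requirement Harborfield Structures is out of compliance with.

1, 2, 3, 4, 6

1. scaffold inspection 174 days ago vs limit 120 → not met
2. condition 'performs work above three stories' holds; subcontractor verification log absent → not met
3. condition 'performs public-works projects' holds; unresolved stop-work orders 3 > 2 → not met
4. bonding capacity review 550 days ago vs limit 540 → not met
5. contractor registration certificate present → met
6. condition 'handles asbestos abatement' holds; OSHA safety training 277 days ago vs limit 270 → not met
7. equipment calibration 41 days ago vs limit 45 → met
8. surety bond $130,000 ≥ $130,000 → met
Not met: 1, 2, 3, 4, 6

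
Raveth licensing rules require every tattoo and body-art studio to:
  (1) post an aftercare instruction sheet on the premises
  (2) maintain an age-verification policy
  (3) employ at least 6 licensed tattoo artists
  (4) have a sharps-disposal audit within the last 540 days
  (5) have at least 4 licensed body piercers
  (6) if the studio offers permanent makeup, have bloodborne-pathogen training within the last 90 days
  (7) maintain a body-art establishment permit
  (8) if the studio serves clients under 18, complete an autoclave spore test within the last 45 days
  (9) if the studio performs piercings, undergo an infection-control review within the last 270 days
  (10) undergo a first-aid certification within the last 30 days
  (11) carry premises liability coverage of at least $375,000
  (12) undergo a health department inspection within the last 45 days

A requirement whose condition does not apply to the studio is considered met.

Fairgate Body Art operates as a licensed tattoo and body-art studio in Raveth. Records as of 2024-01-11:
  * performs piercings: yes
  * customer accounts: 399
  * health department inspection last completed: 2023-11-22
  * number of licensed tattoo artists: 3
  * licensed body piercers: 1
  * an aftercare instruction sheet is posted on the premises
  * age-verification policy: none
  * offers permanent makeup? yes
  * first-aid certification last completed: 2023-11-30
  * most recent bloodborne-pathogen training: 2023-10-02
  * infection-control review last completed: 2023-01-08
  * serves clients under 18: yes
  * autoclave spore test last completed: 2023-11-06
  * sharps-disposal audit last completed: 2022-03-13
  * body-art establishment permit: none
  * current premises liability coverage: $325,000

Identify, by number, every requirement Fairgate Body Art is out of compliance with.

2, 3, 4, 5, 6, 7, 8, 9, 10, 11, 12

1. aftercare instruction sheet present → met
2. age-verification policy absent → not met
3. licensed tattoo artists 3 < 6 → not met
4. sharps-disposal audit 669 days ago vs limit 540 → not met
5. licensed body piercers 1 < 4 → not met
6. condition 'offers permanent makeup' holds; bloodborne-pathogen training 101 days ago vs limit 90 → not met
7. body-art establishment permit absent → not met
8. condition 'serves clients under 18' holds; autoclave spore test 66 days ago vs limit 45 → not met
9. condition 'performs piercings' holds; infection-control review 368 days ago vs limit 270 → not met
10. first-aid certification 42 days ago vs limit 30 → not met
11. premises liability coverage $325,000 < $375,000 → not met
12. health department inspection 50 days ago vs limit 45 → not met
Not met: 2, 3, 4, 5, 6, 7, 8, 9, 10, 11, 12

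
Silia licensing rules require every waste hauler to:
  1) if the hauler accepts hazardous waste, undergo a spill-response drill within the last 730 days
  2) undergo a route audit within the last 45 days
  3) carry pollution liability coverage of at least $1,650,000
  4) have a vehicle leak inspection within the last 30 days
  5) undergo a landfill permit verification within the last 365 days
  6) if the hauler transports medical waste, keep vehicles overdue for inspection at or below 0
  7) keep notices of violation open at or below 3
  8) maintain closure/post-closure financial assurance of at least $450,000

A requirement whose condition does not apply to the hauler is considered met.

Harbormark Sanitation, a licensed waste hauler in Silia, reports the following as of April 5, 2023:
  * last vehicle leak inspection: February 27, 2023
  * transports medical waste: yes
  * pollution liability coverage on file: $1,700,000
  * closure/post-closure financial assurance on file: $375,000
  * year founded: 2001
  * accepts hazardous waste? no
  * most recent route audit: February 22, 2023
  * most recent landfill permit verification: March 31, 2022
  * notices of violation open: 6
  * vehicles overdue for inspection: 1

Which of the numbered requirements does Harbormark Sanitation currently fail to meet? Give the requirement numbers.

4, 5, 6, 7, 8

1. condition 'accepts hazardous waste' does not hold → requirement n/a → met
2. route audit 42 days ago vs limit 45 → met
3. pollution liability coverage $1,700,000 ≥ $1,650,000 → met
4. vehicle leak inspection 37 days ago vs limit 30 → not met
5. landfill permit verification 370 days ago vs limit 365 → not met
6. condition 'transports medical waste' holds; vehicles overdue for inspection 1 > 0 → not met
7. notices of violation open 6 > 3 → not met
8. closure/post-closure financial assurance $375,000 < $450,000 → not met
Not met: 4, 5, 6, 7, 8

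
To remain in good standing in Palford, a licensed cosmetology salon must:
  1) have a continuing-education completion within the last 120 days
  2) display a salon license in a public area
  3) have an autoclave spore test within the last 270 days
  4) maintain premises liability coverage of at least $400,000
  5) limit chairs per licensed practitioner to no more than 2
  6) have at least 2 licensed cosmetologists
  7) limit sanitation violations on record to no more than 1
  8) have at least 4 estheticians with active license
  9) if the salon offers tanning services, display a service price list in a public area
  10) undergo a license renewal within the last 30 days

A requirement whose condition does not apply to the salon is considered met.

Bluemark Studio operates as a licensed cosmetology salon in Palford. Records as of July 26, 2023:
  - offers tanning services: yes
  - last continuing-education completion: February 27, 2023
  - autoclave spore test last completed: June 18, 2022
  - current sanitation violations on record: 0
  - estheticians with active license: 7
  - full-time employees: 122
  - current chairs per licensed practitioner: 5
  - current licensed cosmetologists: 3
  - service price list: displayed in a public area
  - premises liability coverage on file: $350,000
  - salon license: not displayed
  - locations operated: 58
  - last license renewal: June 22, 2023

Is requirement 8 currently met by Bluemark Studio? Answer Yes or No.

Yes

8. estheticians with active license 7 ≥ 4 → met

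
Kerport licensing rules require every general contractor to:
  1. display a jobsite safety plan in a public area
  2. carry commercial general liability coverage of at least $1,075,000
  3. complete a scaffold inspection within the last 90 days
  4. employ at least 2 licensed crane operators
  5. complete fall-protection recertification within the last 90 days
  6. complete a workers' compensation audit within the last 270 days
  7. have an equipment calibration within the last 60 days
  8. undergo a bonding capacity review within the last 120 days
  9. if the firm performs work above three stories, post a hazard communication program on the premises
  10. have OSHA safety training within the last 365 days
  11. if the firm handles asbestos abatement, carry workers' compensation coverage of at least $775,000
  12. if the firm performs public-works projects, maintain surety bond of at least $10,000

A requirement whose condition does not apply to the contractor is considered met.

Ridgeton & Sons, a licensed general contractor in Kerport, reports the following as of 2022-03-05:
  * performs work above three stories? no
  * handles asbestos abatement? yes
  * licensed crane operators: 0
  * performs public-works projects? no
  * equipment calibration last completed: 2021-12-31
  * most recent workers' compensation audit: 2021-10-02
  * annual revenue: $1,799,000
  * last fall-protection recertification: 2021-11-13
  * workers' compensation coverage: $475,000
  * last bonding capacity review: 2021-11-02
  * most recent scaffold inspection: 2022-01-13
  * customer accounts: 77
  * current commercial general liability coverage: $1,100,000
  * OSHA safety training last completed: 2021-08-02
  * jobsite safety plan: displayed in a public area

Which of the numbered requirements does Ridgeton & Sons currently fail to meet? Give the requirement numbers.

1. jobsite safety plan present → met
2. commercial general liability coverage $1,100,000 ≥ $1,075,000 → met
3. scaffold inspection 51 days ago vs limit 90 → met
4. licensed crane operators 0 < 2 → not met
5. fall-protection recertification 112 days ago vs limit 90 → not met
6. workers' compensation audit 154 days ago vs limit 270 → met
7. equipment calibration 64 days ago vs limit 60 → not met
8. bonding capacity review 123 days ago vs limit 120 → not met
9. condition 'performs work above three stories' does not hold → requirement n/a → met
10. OSHA safety training 215 days ago vs limit 365 → met
11. condition 'handles asbestos abatement' holds; workers' compensation coverage $475,000 < $775,000 → not met
12. condition 'performs public-works projects' does not hold → requirement n/a → met
Not met: 4, 5, 7, 8, 11

4, 5, 7, 8, 11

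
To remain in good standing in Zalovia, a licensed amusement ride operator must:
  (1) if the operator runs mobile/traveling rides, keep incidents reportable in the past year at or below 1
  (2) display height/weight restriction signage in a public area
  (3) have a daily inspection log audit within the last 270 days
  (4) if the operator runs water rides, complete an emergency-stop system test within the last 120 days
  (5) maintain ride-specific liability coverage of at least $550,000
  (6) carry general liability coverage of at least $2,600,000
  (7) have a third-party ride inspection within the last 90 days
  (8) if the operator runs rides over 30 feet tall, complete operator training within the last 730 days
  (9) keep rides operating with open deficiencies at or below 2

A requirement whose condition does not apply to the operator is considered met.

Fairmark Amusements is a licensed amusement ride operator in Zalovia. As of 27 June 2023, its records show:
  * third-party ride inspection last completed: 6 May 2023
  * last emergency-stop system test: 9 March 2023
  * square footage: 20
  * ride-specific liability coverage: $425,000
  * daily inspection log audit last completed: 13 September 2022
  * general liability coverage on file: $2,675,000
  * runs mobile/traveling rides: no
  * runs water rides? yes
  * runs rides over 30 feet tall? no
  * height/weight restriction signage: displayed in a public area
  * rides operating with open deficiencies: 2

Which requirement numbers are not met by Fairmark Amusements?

1. condition 'runs mobile/traveling rides' does not hold → requirement n/a → met
2. height/weight restriction signage present → met
3. daily inspection log audit 287 days ago vs limit 270 → not met
4. condition 'runs water rides' holds; emergency-stop system test 110 days ago vs limit 120 → met
5. ride-specific liability coverage $425,000 < $550,000 → not met
6. general liability coverage $2,675,000 ≥ $2,600,000 → met
7. third-party ride inspection 52 days ago vs limit 90 → met
8. condition 'runs rides over 30 feet tall' does not hold → requirement n/a → met
9. rides operating with open deficiencies 2 ≤ 2 → met
Not met: 3, 5

3, 5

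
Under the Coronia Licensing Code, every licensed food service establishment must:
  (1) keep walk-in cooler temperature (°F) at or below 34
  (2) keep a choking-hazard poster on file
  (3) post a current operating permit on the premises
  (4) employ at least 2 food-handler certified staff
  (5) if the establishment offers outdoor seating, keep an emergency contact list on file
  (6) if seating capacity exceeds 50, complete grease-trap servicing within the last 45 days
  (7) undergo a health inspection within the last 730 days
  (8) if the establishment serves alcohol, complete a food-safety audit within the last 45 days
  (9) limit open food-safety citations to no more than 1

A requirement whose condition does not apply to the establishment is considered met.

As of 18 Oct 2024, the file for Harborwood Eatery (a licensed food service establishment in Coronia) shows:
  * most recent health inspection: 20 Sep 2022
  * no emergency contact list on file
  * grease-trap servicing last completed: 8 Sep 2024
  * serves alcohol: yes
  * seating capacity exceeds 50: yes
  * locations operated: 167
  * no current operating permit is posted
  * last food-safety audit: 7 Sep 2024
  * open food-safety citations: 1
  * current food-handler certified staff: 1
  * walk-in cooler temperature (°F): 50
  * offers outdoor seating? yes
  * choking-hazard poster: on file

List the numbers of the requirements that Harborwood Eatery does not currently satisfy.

1. walk-in cooler temperature (°F) 50 > 34 → not met
2. choking-hazard poster present → met
3. current operating permit absent → not met
4. food-handler certified staff 1 < 2 → not met
5. condition 'offers outdoor seating' holds; emergency contact list absent → not met
6. condition 'seating capacity exceeds 50' holds; grease-trap servicing 40 days ago vs limit 45 → met
7. health inspection 759 days ago vs limit 730 → not met
8. condition 'serves alcohol' holds; food-safety audit 41 days ago vs limit 45 → met
9. open food-safety citations 1 ≤ 1 → met
Not met: 1, 3, 4, 5, 7

1, 3, 4, 5, 7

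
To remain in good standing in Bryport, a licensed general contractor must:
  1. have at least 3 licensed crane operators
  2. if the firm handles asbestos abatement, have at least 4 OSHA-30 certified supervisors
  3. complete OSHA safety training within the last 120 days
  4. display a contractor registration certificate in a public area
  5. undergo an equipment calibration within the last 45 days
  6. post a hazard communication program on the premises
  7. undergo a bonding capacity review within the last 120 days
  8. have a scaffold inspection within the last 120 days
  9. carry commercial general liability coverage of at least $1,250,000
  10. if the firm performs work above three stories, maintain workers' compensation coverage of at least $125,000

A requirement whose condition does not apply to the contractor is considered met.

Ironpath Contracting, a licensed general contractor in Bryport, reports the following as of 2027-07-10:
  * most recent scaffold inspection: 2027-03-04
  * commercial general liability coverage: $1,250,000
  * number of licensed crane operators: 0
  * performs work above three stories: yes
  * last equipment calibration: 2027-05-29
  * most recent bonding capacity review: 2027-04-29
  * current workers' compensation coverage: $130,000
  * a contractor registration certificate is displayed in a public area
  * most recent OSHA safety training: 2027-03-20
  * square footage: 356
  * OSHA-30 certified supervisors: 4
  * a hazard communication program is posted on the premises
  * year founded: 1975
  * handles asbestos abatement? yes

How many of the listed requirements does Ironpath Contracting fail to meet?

1. licensed crane operators 0 < 3 → not met
2. condition 'handles asbestos abatement' holds; OSHA-30 certified supervisors 4 ≥ 4 → met
3. OSHA safety training 112 days ago vs limit 120 → met
4. contractor registration certificate present → met
5. equipment calibration 42 days ago vs limit 45 → met
6. hazard communication program present → met
7. bonding capacity review 72 days ago vs limit 120 → met
8. scaffold inspection 128 days ago vs limit 120 → not met
9. commercial general liability coverage $1,250,000 ≥ $1,250,000 → met
10. condition 'performs work above three stories' holds; workers' compensation coverage $130,000 ≥ $125,000 → met
Not met: 2 of 10

2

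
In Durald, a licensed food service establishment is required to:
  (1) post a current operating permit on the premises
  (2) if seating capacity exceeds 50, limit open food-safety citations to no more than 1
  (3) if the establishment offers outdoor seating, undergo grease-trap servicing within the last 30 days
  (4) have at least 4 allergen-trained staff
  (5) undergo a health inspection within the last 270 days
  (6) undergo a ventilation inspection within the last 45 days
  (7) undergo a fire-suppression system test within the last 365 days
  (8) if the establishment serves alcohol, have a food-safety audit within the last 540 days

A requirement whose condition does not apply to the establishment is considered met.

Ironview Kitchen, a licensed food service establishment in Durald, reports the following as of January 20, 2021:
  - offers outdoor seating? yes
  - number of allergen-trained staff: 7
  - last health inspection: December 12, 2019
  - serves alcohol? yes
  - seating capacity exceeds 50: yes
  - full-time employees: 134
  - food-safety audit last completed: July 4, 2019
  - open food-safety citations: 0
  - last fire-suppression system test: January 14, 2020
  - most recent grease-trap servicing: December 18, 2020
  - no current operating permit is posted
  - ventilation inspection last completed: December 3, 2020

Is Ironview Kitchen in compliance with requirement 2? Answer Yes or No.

Yes

2. condition 'seating capacity exceeds 50' holds; open food-safety citations 0 ≤ 1 → met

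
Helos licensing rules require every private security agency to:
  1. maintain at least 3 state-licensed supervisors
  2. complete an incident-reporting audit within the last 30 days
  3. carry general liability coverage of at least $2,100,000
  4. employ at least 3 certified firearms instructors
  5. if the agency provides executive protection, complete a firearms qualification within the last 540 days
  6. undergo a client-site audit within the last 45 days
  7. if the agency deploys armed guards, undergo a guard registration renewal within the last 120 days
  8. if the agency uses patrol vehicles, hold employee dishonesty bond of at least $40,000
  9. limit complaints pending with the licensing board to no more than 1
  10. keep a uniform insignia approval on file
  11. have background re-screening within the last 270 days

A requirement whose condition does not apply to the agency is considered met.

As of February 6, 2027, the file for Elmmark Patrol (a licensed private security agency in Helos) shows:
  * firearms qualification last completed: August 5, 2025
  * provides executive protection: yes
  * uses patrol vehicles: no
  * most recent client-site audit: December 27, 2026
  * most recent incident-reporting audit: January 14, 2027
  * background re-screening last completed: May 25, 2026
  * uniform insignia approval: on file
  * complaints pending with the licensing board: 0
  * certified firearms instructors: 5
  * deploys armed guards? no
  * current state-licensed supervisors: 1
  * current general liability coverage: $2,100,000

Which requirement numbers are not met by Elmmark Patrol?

1, 5

1. state-licensed supervisors 1 < 3 → not met
2. incident-reporting audit 23 days ago vs limit 30 → met
3. general liability coverage $2,100,000 ≥ $2,100,000 → met
4. certified firearms instructors 5 ≥ 3 → met
5. condition 'provides executive protection' holds; firearms qualification 550 days ago vs limit 540 → not met
6. client-site audit 41 days ago vs limit 45 → met
7. condition 'deploys armed guards' does not hold → requirement n/a → met
8. condition 'uses patrol vehicles' does not hold → requirement n/a → met
9. complaints pending with the licensing board 0 ≤ 1 → met
10. uniform insignia approval present → met
11. background re-screening 257 days ago vs limit 270 → met
Not met: 1, 5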